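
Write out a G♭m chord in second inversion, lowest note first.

Db Gb Bbb

G♭m = Gb–Bbb–Db; second inversion → fifth (Db) lowest.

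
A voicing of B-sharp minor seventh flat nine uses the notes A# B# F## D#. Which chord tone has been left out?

C#

The full B-sharp minor seventh flat nine chord is B#, D#, F##, A#, C#.
Comparing with the voicing, the minor 9th (9th) — C# — is absent.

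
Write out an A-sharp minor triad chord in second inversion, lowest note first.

A-sharp minor triad = A♯–C♯–E♯; second inversion → fifth (E♯) lowest.

E♯  A♯  C♯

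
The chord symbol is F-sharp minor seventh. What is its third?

A

Root of F-sharp minor seventh = F-sharp. The 3rd is a minor 3rd: F-sharp up a minor 3rd → A.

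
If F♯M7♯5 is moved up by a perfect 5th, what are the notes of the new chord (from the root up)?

A perfect 5th up from F# is C#, so the new chord is C# augmented major seventh.
C# — root
E# — major 3rd
G## — augmented 5th
B# — major 7th

C#, E#, G##, B#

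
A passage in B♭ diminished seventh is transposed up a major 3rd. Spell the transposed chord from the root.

D – F – A-flat – C-flat

Transposed root: B-flat → D (major 3rd up). So we spell D diminished seventh:
Root: D
Minor 3rd (3rd): F
Diminished 5th (5th): A-flat
Diminished 7th (7th): C-flat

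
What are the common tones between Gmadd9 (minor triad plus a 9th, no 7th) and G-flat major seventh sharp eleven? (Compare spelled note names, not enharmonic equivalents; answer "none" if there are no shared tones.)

Bb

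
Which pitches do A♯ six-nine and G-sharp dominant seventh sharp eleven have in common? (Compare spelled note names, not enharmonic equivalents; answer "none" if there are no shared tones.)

A♯ six-nine: A-sharp C-double-sharp E-sharp F-double-sharp B-sharp
G-sharp dominant seventh sharp eleven: G-sharp B-sharp D-sharp F-sharp C-double-sharp
Common to both → C-double-sharp, B-sharp.

C-double-sharp, B-sharp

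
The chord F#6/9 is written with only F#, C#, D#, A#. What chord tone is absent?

G#

F#6/9 = F#, A#, C#, D#, G#. The voicing lacks the 9th (major 9th), G#.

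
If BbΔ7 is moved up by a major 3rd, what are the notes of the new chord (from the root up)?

D  F♯  A  C♯

A major 3rd up from B♭ is D, so the new chord is D major seventh.
Root: D
Major 3rd (3rd): F♯
Perfect 5th (5th): A
Major 7th (7th): C♯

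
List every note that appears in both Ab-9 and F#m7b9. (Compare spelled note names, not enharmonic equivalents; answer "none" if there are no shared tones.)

Ab-9 = Ab, Cb, Eb, Gb, Bb.
F#m7b9 = F#, A, C#, E, G.
Shared: none.

none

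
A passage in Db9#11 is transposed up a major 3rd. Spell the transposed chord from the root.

F, A, C, Eb, G, B

Db up a major 3rd → F. New chord: F dominant ninth sharp eleven.
F — root
A — major 3rd
C — perfect 5th
Eb — minor 7th
G — major 9th
B — augmented 11th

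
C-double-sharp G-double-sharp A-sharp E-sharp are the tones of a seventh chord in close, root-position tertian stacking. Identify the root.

Arranged so that each adjacent pair is a third by letter name: A-sharp – C-double-sharp – E-sharp – G-double-sharp.
The bottom of that stack, A-sharp, is the root (this is A-sharp major seventh).

A-sharp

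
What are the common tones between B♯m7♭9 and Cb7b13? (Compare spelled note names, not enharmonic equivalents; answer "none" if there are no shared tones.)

none

B♯m7♭9 = B♯, D♯, F𝄪, A♯, C♯.
Cb7b13 = C♭, E♭, G♭, B𝄫, A𝄫.
Shared: none.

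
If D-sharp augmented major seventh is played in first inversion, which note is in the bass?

D-sharp augmented major seventh in root position is D-sharp–F-double-sharp–A-double-sharp–C-double-sharp.
First inversion places the third in the bass, which is F-double-sharp.

F-double-sharp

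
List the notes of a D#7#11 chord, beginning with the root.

D#, F##, A#, C#, G##

D#7#11 is a dominant seventh sharp eleven built on D#.
Root: D#
Major 3rd (3rd): F##
Perfect 5th (5th): A#
Minor 7th (7th): C#
Augmented 11th (11th): G##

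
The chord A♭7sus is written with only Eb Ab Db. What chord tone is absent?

A♭7sus = Ab, Db, Eb, Gb. The voicing lacks the 7th (minor 7th), Gb.

Gb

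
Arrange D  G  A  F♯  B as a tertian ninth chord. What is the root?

Stacking in thirds gives G – B – D – F♯ – A, so G is the root — G major ninth.

G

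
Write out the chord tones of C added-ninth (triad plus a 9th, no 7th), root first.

Root C, quality added-ninth:
- root: C
- major 3rd: E
- perfect 5th: G
- major 9th: D

C  E  G  D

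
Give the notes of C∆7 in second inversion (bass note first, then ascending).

G, B, C, E

In root position, C∆7 is C–E–G–B.
Second inversion puts the fifth (G) in the bass.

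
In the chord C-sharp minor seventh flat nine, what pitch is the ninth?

Root of C-sharp minor seventh flat nine = C♯. The 9th is a minor 9th: C♯ up a minor 9th → D.

D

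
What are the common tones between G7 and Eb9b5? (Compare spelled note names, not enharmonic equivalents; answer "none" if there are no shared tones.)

G  F

G7 = G, B, D, F.
Eb9b5 = E♭, G, B𝄫, D♭, F.
Shared: G, F.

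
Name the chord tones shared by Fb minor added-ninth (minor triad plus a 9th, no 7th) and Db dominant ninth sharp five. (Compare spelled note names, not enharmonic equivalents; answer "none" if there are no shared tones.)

C-flat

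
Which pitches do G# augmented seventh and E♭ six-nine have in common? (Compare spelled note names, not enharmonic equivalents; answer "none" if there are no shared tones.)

none

G# augmented seventh = G-sharp, B-sharp, D-double-sharp, F-sharp.
E♭ six-nine = E-flat, G, B-flat, C, F.
Shared: none.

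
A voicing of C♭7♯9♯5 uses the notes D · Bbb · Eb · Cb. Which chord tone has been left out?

C♭7♯9♯5 = Cb, Eb, G, Bbb, D. The voicing lacks the 5th (augmented 5th), G.

G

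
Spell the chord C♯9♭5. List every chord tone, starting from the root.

C#, E#, G, B, D#

C♯9♭5: dominant ninth flat five on C#.
root → C#
3rd (major 3rd) → E#
5th (diminished 5th) → G
7th (minor 7th) → B
9th (major 9th) → D#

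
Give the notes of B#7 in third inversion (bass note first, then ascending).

In root position, B#7 is B#–D##–F##–A#.
Third inversion puts the seventh (A#) in the bass.

A#, B#, D##, F##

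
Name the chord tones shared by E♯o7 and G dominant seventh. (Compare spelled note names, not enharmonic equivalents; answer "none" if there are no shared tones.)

B, D

E♯o7: E# G# B D
G dominant seventh: G B D F
Common to both → B, D.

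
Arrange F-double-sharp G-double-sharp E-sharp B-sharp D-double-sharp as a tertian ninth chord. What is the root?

E-sharp

Arranged so that each adjacent pair is a third by letter name: E-sharp – G-double-sharp – B-sharp – D-double-sharp – F-double-sharp.
The bottom of that stack, E-sharp, is the root (this is E-sharp major ninth).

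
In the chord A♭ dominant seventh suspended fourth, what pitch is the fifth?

A♭ dominant seventh suspended fourth is built on A-flat; its 5th is a perfect 5th above the root.
A fifth above A uses the letter E, and the perfect 5th above A-flat is E-flat.

E-flat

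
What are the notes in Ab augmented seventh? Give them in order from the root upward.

Ab, C, E, Gb

Ab augmented seventh: augmented seventh on Ab.
- root: Ab
- major 3rd: C
- augmented 5th: E
- minor 7th: Gb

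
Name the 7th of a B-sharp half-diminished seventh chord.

Root of B-sharp half-diminished seventh = B-sharp. The 7th is a minor 7th: B-sharp up a minor 7th → A-sharp.

A-sharp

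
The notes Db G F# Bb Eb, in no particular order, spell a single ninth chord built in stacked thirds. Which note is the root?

Eb

Arranged so that each adjacent pair is a third by letter name: Eb – G – Bb – Db – F#.
The bottom of that stack, Eb, is the root (this is Eb dominant seventh sharp nine).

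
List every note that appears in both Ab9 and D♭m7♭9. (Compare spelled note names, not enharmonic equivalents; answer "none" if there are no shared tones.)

Ab

Ab9: Ab C Eb Gb Bb
D♭m7♭9: Db Fb Ab Cb Ebb
Common to both → Ab.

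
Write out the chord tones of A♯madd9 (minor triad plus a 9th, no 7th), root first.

A♯madd9: minor added-ninth on A#.
Root: A#
Minor 3rd (3rd): C#
Perfect 5th (5th): E#
Major 9th (9th): B#

A#, C#, E#, B#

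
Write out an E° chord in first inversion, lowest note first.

G, Bb, E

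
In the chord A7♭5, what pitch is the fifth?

Root of A7♭5 = A. The 5th is a diminished 5th: A up a diminished 5th → E♭.

E♭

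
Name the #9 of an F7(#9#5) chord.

Root of F7(#9#5) = F. The 9th is an augmented 9th: F up an augmented 9th → G#.

G#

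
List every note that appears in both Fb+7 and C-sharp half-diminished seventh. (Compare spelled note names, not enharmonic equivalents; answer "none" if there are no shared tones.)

Fb+7 = Fb, Ab, C, Ebb.
C-sharp half-diminished seventh = C#, E, G, B.
Shared: none.

none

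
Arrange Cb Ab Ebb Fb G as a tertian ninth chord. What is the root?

Arranged so that each adjacent pair is a third by letter name: Fb – Ab – Cb – Ebb – G.
The bottom of that stack, Fb, is the root (this is Fb dominant seventh sharp nine).

Fb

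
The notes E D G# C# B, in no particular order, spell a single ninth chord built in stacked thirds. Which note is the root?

C#

Stacking in thirds gives C# – E – G# – B – D, so C# is the root — C# minor seventh flat nine.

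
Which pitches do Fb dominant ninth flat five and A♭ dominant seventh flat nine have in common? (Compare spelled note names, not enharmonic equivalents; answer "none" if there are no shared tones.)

A-flat G-flat

Fb dominant ninth flat five = F-flat, A-flat, C-double-flat, E-double-flat, G-flat.
A♭ dominant seventh flat nine = A-flat, C, E-flat, G-flat, B-double-flat.
Shared: A-flat, G-flat.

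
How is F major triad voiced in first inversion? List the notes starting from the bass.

A  C  F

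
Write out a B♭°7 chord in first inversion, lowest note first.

Db, Fb, Abb, Bb

In root position, B♭°7 is Bb–Db–Fb–Abb.
First inversion puts the third (Db) in the bass.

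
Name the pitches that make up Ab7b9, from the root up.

Root A♭, quality dominant seventh flat nine:
- root: A♭
- major 3rd: C
- perfect 5th: E♭
- minor 7th: G♭
- minor 9th: B𝄫

A♭, C, E♭, G♭, B𝄫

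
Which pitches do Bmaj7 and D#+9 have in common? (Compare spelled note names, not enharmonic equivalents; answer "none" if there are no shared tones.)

D#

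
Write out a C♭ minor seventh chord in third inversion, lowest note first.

In root position, C♭ minor seventh is Cb–Ebb–Gb–Bbb.
Third inversion puts the seventh (Bbb) in the bass.

Bbb, Cb, Ebb, Gb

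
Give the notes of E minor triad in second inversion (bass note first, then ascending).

E minor triad = E–G–B; second inversion → fifth (B) lowest.

B, E, G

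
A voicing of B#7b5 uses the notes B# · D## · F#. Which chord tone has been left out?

The full B#7b5 chord is B#, D##, F#, A#.
Comparing with the voicing, the minor 7th (7th) — A# — is absent.

A#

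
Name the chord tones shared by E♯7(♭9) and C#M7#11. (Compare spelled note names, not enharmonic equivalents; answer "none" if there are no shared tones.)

E# B#

E♯7(♭9) = E#, G##, B#, D#, F#.
C#M7#11 = C#, E#, G#, B#, F##.
Shared: E#, B#.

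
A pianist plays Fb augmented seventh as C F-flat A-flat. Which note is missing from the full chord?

E-double-flat

The full Fb augmented seventh chord is F-flat, A-flat, C, E-double-flat.
Comparing with the voicing, the minor 7th (7th) — E-double-flat — is absent.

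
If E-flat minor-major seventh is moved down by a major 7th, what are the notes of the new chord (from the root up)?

Fb Abb Cb Eb

Eb down a major 7th → Fb. New chord: Fb minor-major seventh.
Root: Fb
Minor 3rd (3rd): Abb
Perfect 5th (5th): Cb
Major 7th (7th): Eb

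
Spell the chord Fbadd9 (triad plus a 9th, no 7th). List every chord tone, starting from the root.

Fbadd9: added-ninth on F♭.
root → F♭
3rd (major 3rd) → A♭
5th (perfect 5th) → C♭
9th (major 9th) → G♭

F♭  A♭  C♭  G♭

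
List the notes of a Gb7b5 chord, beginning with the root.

Gb, Bb, Dbb, Fb

Root Gb, quality dominant seventh flat five:
- root: Gb
- major 3rd: Bb
- diminished 5th: Dbb
- minor 7th: Fb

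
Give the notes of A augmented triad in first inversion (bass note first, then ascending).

A augmented triad = A–C#–E#; first inversion → third (C#) lowest.

C# E# A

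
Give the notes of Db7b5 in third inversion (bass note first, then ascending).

C♭ D♭ F A𝄫

Db7b5 = D♭–F–A𝄫–C♭; third inversion → seventh (C♭) lowest.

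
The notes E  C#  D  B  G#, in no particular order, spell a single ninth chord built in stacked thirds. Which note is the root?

C#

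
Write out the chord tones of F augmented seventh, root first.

F, A, C-sharp, E-flat

F augmented seventh: augmented seventh on F.
Root: F
Major 3rd (3rd): A
Augmented 5th (5th): C-sharp
Minor 7th (7th): E-flat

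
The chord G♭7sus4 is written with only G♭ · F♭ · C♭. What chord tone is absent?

The full G♭7sus4 chord is G♭, C♭, D♭, F♭.
Comparing with the voicing, the perfect 5th (5th) — D♭ — is absent.

D♭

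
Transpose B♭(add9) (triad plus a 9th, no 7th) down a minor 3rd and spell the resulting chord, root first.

G, B, D, A

A minor 3rd down from B♭ is G, so the new chord is G added-ninth.
Root: G
Major 3rd (3rd): B
Perfect 5th (5th): D
Major 9th (9th): A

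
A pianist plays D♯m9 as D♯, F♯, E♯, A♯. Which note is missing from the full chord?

D♯m9 = D♯, F♯, A♯, C♯, E♯. The voicing lacks the 7th (minor 7th), C♯.

C♯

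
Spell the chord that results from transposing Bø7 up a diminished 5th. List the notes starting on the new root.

F  Ab  Cb  Eb

Transposed root: B → F (diminished 5th up). So we spell F half-diminished seventh:
- root: F
- minor 3rd: Ab
- diminished 5th: Cb
- minor 7th: Eb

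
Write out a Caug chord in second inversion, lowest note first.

G♯ C E

Caug = C–E–G♯; second inversion → fifth (G♯) lowest.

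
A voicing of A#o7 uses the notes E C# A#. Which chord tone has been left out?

G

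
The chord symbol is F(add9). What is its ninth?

G

F(add9) is built on F; its 9th is a major 9th above the root.
A second above F uses the letter G, and the major 9th above F is G.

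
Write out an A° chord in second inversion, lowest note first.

E♭ A C

In root position, A° is A–C–E♭.
Second inversion puts the fifth (E♭) in the bass.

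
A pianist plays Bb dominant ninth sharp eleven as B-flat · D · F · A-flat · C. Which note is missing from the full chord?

Bb dominant ninth sharp eleven = B-flat, D, F, A-flat, C, E. The voicing lacks the 11th (augmented 11th), E.

E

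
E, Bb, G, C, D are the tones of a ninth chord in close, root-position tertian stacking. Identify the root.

C

Arranged so that each adjacent pair is a third by letter name: C – E – G – Bb – D.
The bottom of that stack, C, is the root (this is C dominant ninth).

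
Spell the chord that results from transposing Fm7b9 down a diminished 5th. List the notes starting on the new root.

B – D – F# – A – C

A diminished 5th down from F is B, so the new chord is B minor seventh flat nine.
- root: B
- minor 3rd: D
- perfect 5th: F#
- minor 7th: A
- minor 9th: C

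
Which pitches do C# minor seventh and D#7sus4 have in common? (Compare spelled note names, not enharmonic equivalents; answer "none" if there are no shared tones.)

C# minor seventh: C# E G# B
D#7sus4: D# G# A# C#
Common to both → C#, G#.

C# – G#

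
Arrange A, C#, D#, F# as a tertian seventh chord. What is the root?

Arranged so that each adjacent pair is a third by letter name: D# – F# – A – C#.
The bottom of that stack, D#, is the root (this is D# half-diminished seventh).

D#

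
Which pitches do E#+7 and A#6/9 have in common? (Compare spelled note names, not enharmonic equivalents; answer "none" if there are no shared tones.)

E#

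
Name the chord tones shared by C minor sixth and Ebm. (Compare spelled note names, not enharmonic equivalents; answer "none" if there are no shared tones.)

Eb

C minor sixth = C, Eb, G, A.
Ebm = Eb, Gb, Bb.
Shared: Eb.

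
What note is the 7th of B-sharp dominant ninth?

A-sharp

B-sharp dominant ninth is built on B-sharp; its 7th is a minor 7th above the root.
A seventh above B uses the letter A, and the minor 7th above B-sharp is A-sharp.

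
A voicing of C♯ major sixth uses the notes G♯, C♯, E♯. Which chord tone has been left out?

A♯

C♯ major sixth = C♯, E♯, G♯, A♯. The voicing lacks the 6th (major 6th), A♯.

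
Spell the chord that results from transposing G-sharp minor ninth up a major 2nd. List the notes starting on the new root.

Transposed root: G♯ → A♯ (major 2nd up). So we spell A♯ minor ninth:
- root: A♯
- minor 3rd: C♯
- perfect 5th: E♯
- minor 7th: G♯
- major 9th: B♯

A♯ C♯ E♯ G♯ B♯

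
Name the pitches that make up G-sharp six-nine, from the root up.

G♯, B♯, D♯, E♯, A♯

G-sharp six-nine: six-nine on G♯.
G♯ — root
B♯ — major 3rd
D♯ — perfect 5th
E♯ — major 6th
A♯ — major 9th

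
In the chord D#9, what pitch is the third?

F##

Root of D#9 = D#. The 3rd is a major 3rd: D# up a major 3rd → F##.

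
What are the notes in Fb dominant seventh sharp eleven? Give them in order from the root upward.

Fb dominant seventh sharp eleven is a dominant seventh sharp eleven built on F-flat.
F-flat — root
A-flat — major 3rd
C-flat — perfect 5th
E-double-flat — minor 7th
B-flat — augmented 11th

F-flat, A-flat, C-flat, E-double-flat, B-flat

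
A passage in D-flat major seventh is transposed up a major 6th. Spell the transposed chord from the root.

D-flat up a major 6th → B-flat. New chord: B-flat major seventh.
Root: B-flat
Major 3rd (3rd): D
Perfect 5th (5th): F
Major 7th (7th): A

B-flat D F A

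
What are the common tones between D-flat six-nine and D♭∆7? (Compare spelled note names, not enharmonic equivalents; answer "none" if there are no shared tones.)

D-flat six-nine: Db F Ab Bb Eb
D♭∆7: Db F Ab C
Common to both → Db, F, Ab.

Db, F, Ab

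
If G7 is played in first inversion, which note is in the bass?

G7 in root position is G–B–D–F.
First inversion places the third in the bass, which is B.

B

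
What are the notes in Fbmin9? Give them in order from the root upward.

Root Fb, quality minor ninth:
- root: Fb
- minor 3rd: Abb
- perfect 5th: Cb
- minor 7th: Ebb
- major 9th: Gb

Fb, Abb, Cb, Ebb, Gb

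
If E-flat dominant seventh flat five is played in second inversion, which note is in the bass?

B𝄫

E-flat dominant seventh flat five = E♭–G–B𝄫–D♭. Second inversion → fifth in the bass = B𝄫.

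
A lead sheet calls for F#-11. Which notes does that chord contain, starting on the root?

F#-11 is a minor eleventh built on F#.
Root: F#
Minor 3rd (3rd): A
Perfect 5th (5th): C#
Minor 7th (7th): E
Major 9th (9th): G#
Perfect 11th (11th): B

F#  A  C#  E  G#  B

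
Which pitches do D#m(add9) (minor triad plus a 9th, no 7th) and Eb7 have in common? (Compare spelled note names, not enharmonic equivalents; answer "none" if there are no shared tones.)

none

D#m(add9) = D#, F#, A#, E#.
Eb7 = Eb, G, Bb, Db.
Shared: none.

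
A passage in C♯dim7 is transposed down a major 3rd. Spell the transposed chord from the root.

A – C – Eb – Gb

Transposed root: C# → A (major 3rd down). So we spell A diminished seventh:
A — root
C — minor 3rd
Eb — diminished 5th
Gb — diminished 7th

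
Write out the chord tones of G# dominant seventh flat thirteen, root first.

Root G-sharp, quality dominant seventh flat thirteen:
- root: G-sharp
- major 3rd: B-sharp
- perfect 5th: D-sharp
- minor 7th: F-sharp
- minor 13th: E

G-sharp  B-sharp  D-sharp  F-sharp  E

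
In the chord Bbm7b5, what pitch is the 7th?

A♭

Bbm7b5 is built on B♭; its 7th is a minor 7th above the root.
A seventh above B uses the letter A, and the minor 7th above B♭ is A♭.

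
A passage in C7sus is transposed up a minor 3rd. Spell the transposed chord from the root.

Eb, Ab, Bb, Db

C up a minor 3rd → Eb. New chord: Eb dominant seventh suspended fourth.
Eb — root
Ab — perfect 4th
Bb — perfect 5th
Db — minor 7th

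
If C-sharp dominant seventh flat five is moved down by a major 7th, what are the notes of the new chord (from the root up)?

D, F#, Ab, C

A major 7th down from C# is D, so the new chord is D dominant seventh flat five.
Root: D
Major 3rd (3rd): F#
Diminished 5th (5th): Ab
Minor 7th (7th): C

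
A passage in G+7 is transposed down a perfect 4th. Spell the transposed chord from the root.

D, F#, A#, C

Transposed root: G → D (perfect 4th down). So we spell D augmented seventh:
Root: D
Major 3rd (3rd): F#
Augmented 5th (5th): A#
Minor 7th (7th): C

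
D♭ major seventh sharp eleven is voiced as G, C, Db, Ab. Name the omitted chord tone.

D♭ major seventh sharp eleven = Db, F, Ab, C, G. The voicing lacks the 3rd (major 3rd), F.

F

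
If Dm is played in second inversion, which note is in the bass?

A

Dm = D–F–A. Second inversion → fifth in the bass = A.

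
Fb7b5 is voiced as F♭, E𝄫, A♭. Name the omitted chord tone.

C𝄫

The full Fb7b5 chord is F♭, A♭, C𝄫, E𝄫.
Comparing with the voicing, the diminished 5th (5th) — C𝄫 — is absent.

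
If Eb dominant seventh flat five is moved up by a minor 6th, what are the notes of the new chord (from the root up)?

C-flat E-flat G-double-flat B-double-flat

A minor 6th up from E-flat is C-flat, so the new chord is C-flat dominant seventh flat five.
- root: C-flat
- major 3rd: E-flat
- diminished 5th: G-double-flat
- minor 7th: B-double-flat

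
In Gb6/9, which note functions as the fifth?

Root of Gb6/9 = Gb. The 5th is a perfect 5th: Gb up a perfect 5th → Db.

Db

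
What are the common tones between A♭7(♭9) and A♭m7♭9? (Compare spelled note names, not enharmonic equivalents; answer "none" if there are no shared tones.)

A♭7(♭9): Ab C Eb Gb Bbb
A♭m7♭9: Ab Cb Eb Gb Bbb
Common to both → Ab, Eb, Gb, Bbb.

Ab  Eb  Gb  Bbb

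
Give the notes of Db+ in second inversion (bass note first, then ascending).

A, Db, F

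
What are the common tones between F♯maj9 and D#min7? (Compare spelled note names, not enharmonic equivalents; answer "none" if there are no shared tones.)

F♯maj9 = F#, A#, C#, E#, G#.
D#min7 = D#, F#, A#, C#.
Shared: F#, A#, C#.

F# – A# – C#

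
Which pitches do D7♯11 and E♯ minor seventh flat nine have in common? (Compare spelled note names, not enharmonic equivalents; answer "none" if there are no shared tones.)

D7♯11: D F# A C G#
E♯ minor seventh flat nine: E# G# B# D# F#
Common to both → F#, G#.

F#, G#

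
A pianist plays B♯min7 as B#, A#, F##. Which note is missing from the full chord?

The full B♯min7 chord is B#, D#, F##, A#.
Comparing with the voicing, the minor 3rd (3rd) — D# — is absent.

D#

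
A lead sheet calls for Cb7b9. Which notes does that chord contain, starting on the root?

Cb7b9: dominant seventh flat nine on Cb.
- root: Cb
- major 3rd: Eb
- perfect 5th: Gb
- minor 7th: Bbb
- minor 9th: Dbb

Cb, Eb, Gb, Bbb, Dbb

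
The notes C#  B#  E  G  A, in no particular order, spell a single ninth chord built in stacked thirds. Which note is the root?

Stacking in thirds gives A – C# – E – G – B#, so A is the root — A dominant seventh sharp nine.

A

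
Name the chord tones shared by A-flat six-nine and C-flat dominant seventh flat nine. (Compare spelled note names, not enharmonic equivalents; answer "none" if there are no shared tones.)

E-flat

A-flat six-nine = A-flat, C, E-flat, F, B-flat.
C-flat dominant seventh flat nine = C-flat, E-flat, G-flat, B-double-flat, D-double-flat.
Shared: E-flat.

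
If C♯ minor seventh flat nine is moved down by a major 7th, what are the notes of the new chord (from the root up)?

D F A C E-flat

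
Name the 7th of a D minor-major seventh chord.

Root of D minor-major seventh = D. The 7th is a major 7th: D up a major 7th → C-sharp.

C-sharp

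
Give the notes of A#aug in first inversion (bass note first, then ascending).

C𝄪  E𝄪  A♯

A#aug = A♯–C𝄪–E𝄪; first inversion → third (C𝄪) lowest.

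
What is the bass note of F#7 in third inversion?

F#7 = F#–A#–C#–E. Third inversion → seventh in the bass = E.

E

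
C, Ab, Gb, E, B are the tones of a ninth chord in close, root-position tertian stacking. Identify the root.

Ab

Arranged so that each adjacent pair is a third by letter name: Ab – C – E – Gb – B.
The bottom of that stack, Ab, is the root (this is Ab dominant seventh sharp nine sharp five).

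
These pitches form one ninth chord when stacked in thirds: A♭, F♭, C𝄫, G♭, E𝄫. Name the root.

F♭

Arranged so that each adjacent pair is a third by letter name: F♭ – A♭ – C𝄫 – E𝄫 – G♭.
The bottom of that stack, F♭, is the root (this is F♭ dominant ninth flat five).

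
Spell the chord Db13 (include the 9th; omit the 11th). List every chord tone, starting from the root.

D♭  F  A♭  C♭  E♭  B♭

Root D♭, quality dominant thirteenth:
root → D♭
3rd (major 3rd) → F
5th (perfect 5th) → A♭
7th (minor 7th) → C♭
9th (major 9th) → E♭
13th (major 13th) → B♭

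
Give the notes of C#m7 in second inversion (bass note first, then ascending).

C#m7 = C#–E–G#–B; second inversion → fifth (G#) lowest.

G# – B – C# – E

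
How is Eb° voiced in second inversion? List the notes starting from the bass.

Bbb Eb Gb

In root position, Eb° is Eb–Gb–Bbb.
Second inversion puts the fifth (Bbb) in the bass.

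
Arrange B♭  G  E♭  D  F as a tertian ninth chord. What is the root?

E♭

Stacking in thirds gives E♭ – G – B♭ – D – F, so E♭ is the root — E♭ major ninth.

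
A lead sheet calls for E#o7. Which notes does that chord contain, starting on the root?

E#o7 is a diminished seventh built on E#.
E# — root
G# — minor 3rd
B — diminished 5th
D — diminished 7th

E#, G#, B, D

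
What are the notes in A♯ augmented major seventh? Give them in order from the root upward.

A♯, C𝄪, E𝄪, G𝄪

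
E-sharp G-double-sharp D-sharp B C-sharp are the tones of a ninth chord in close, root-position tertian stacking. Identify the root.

Arranged so that each adjacent pair is a third by letter name: C-sharp – E-sharp – G-double-sharp – B – D-sharp.
The bottom of that stack, C-sharp, is the root (this is C-sharp dominant ninth sharp five).

C-sharp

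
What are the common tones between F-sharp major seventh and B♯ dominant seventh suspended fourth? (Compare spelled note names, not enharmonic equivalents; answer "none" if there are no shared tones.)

F-sharp major seventh: F-sharp A-sharp C-sharp E-sharp
B♯ dominant seventh suspended fourth: B-sharp E-sharp F-double-sharp A-sharp
Common to both → A-sharp, E-sharp.

A-sharp – E-sharp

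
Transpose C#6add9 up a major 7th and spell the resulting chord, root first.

C♯ up a major 7th → B♯. New chord: B♯ six-nine.
B♯ — root
D𝄪 — major 3rd
F𝄪 — perfect 5th
G𝄪 — major 6th
C𝄪 — major 9th

B♯ D𝄪 F𝄪 G𝄪 C𝄪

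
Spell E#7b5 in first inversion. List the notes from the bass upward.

G𝄪  B  D♯  E♯

In root position, E#7b5 is E♯–G𝄪–B–D♯.
First inversion puts the third (G𝄪) in the bass.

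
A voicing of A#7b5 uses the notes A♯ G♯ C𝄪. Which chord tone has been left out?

The full A#7b5 chord is A♯, C𝄪, E, G♯.
Comparing with the voicing, the diminished 5th (5th) — E — is absent.

E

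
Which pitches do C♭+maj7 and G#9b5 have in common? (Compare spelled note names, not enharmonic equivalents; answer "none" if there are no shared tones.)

C♭+maj7: Cb Eb G Bb
G#9b5: G# B# D F# A#
Common to both → none.

none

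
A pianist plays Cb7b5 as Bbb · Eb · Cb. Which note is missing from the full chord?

Gbb

The full Cb7b5 chord is Cb, Eb, Gbb, Bbb.
Comparing with the voicing, the diminished 5th (5th) — Gbb — is absent.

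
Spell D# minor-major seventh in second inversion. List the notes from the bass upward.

A#, C##, D#, F#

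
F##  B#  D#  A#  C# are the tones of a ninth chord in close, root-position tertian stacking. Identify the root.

Stacking in thirds gives B# – D# – F## – A# – C#, so B# is the root — B# minor seventh flat nine.

B#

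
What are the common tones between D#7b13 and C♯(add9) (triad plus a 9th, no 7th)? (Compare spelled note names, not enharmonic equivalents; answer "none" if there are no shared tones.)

D#, C#

D#7b13 = D#, F##, A#, C#, B.
C♯(add9) = C#, E#, G#, D#.
Shared: D#, C#.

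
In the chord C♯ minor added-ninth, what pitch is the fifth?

G-sharp

Root of C♯ minor added-ninth = C-sharp. The 5th is a perfect 5th: C-sharp up a perfect 5th → G-sharp.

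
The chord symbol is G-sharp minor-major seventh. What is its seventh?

G-sharp minor-major seventh is built on G#; its 7th is a major 7th above the root.
A seventh above G uses the letter F, and the major 7th above G# is F##.

F##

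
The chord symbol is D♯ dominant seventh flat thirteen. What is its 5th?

A♯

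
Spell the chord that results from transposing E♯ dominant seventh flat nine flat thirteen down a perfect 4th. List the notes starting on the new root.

B-sharp, D-double-sharp, F-double-sharp, A-sharp, C-sharp, G-sharp

A perfect 4th down from E-sharp is B-sharp, so the new chord is B-sharp dominant seventh flat nine flat thirteen.
B-sharp — root
D-double-sharp — major 3rd
F-double-sharp — perfect 5th
A-sharp — minor 7th
C-sharp — minor 9th
G-sharp — minor 13th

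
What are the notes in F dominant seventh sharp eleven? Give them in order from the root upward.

F dominant seventh sharp eleven: dominant seventh sharp eleven on F.
- root: F
- major 3rd: A
- perfect 5th: C
- minor 7th: E-flat
- augmented 11th: B

F A C E-flat B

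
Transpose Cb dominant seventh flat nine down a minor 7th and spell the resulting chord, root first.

Db F Ab Cb Ebb

A minor 7th down from Cb is Db, so the new chord is Db dominant seventh flat nine.
root → Db
3rd (major 3rd) → F
5th (perfect 5th) → Ab
7th (minor 7th) → Cb
9th (minor 9th) → Ebb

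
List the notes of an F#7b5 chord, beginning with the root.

F#7b5 is a dominant seventh flat five built on F#.
Root: F#
Major 3rd (3rd): A#
Diminished 5th (5th): C
Minor 7th (7th): E

F#, A#, C, E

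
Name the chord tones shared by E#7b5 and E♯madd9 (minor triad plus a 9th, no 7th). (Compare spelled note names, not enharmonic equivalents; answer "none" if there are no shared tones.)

E#

E#7b5: E# G## B D#
E♯madd9: E# G# B# F##
Common to both → E#.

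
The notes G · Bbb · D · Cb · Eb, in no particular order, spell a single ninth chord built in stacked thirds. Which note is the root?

Arranged so that each adjacent pair is a third by letter name: Cb – Eb – G – Bbb – D.
The bottom of that stack, Cb, is the root (this is Cb dominant seventh sharp nine sharp five).

Cb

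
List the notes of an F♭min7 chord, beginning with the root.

Root Fb, quality minor seventh:
root → Fb
3rd (minor 3rd) → Abb
5th (perfect 5th) → Cb
7th (minor 7th) → Ebb

Fb  Abb  Cb  Ebb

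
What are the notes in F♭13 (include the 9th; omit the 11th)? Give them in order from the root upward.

Fb, Ab, Cb, Ebb, Gb, Db

F♭13 is a dominant thirteenth built on Fb.
Fb — root
Ab — major 3rd
Cb — perfect 5th
Ebb — minor 7th
Gb — major 9th
Db — major 13th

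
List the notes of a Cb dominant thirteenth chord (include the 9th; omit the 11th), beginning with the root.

Cb Eb Gb Bbb Db Ab

Cb dominant thirteenth is a dominant thirteenth built on Cb.
root → Cb
3rd (major 3rd) → Eb
5th (perfect 5th) → Gb
7th (minor 7th) → Bbb
9th (major 9th) → Db
13th (major 13th) → Ab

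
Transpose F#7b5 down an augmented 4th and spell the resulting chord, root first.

C, E, Gb, Bb

F# down an augmented 4th → C. New chord: C dominant seventh flat five.
- root: C
- major 3rd: E
- diminished 5th: Gb
- minor 7th: Bb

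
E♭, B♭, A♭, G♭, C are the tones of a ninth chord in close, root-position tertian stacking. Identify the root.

A♭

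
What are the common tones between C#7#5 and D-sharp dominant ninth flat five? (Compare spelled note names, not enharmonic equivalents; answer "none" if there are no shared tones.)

C♯ – E♯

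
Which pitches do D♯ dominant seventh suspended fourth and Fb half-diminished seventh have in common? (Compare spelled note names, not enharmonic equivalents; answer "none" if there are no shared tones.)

D♯ dominant seventh suspended fourth = D#, G#, A#, C#.
Fb half-diminished seventh = Fb, Abb, Cbb, Ebb.
Shared: none.

none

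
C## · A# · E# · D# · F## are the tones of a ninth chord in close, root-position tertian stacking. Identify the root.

D#

Stacking in thirds gives D# – F## – A# – C## – E#, so D# is the root — D# major ninth.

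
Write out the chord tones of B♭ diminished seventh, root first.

Bb Db Fb Abb

B♭ diminished seventh: diminished seventh on Bb.
Root: Bb
Minor 3rd (3rd): Db
Diminished 5th (5th): Fb
Diminished 7th (7th): Abb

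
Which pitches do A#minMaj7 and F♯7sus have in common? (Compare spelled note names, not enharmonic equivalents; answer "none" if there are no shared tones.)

C♯

A#minMaj7: A♯ C♯ E♯ G𝄪
F♯7sus: F♯ B C♯ E
Common to both → C♯.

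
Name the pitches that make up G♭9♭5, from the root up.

Gb, Bb, Dbb, Fb, Ab

G♭9♭5: dominant ninth flat five on Gb.
root → Gb
3rd (major 3rd) → Bb
5th (diminished 5th) → Dbb
7th (minor 7th) → Fb
9th (major 9th) → Ab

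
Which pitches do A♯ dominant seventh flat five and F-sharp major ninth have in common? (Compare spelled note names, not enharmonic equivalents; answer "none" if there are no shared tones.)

A♯ dominant seventh flat five = A-sharp, C-double-sharp, E, G-sharp.
F-sharp major ninth = F-sharp, A-sharp, C-sharp, E-sharp, G-sharp.
Shared: A-sharp, G-sharp.

A-sharp  G-sharp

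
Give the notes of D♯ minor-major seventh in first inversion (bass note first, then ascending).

F♯ – A♯ – C𝄪 – D♯

In root position, D♯ minor-major seventh is D♯–F♯–A♯–C𝄪.
First inversion puts the third (F♯) in the bass.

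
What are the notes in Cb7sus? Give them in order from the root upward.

Root C♭, quality dominant seventh suspended fourth:
- root: C♭
- perfect 4th: F♭
- perfect 5th: G♭
- minor 7th: B𝄫

C♭ F♭ G♭ B𝄫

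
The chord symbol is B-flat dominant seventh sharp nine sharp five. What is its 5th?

Root of B-flat dominant seventh sharp nine sharp five = B-flat. The 5th is an augmented 5th: B-flat up an augmented 5th → F-sharp.

F-sharp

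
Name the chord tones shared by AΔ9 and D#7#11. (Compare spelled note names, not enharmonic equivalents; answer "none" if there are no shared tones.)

C#

AΔ9 = A, C#, E, G#, B.
D#7#11 = D#, F##, A#, C#, G##.
Shared: C#.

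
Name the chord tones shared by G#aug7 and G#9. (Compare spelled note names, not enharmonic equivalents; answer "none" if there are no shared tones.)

G#  B#  F#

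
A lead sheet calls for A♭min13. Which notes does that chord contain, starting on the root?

Ab Cb Eb Gb Bb Db F

A♭min13 is a minor thirteenth built on Ab.
Ab — root
Cb — minor 3rd
Eb — perfect 5th
Gb — minor 7th
Bb — major 9th
Db — perfect 11th
F — major 13th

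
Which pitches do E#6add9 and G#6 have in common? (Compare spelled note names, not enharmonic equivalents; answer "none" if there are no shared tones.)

E# – B#

E#6add9: E# G## B# C## F##
G#6: G# B# D# E#
Common to both → E#, B#.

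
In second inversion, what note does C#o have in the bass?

G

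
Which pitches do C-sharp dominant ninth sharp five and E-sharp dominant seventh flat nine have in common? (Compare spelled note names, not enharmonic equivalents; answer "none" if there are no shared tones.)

E-sharp – G-double-sharp – D-sharp

C-sharp dominant ninth sharp five = C-sharp, E-sharp, G-double-sharp, B, D-sharp.
E-sharp dominant seventh flat nine = E-sharp, G-double-sharp, B-sharp, D-sharp, F-sharp.
Shared: E-sharp, G-double-sharp, D-sharp.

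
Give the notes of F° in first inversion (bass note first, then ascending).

Ab – Cb – F

In root position, F° is F–Ab–Cb.
First inversion puts the third (Ab) in the bass.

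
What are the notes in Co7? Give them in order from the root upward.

C, E♭, G♭, B𝄫

Co7 is a diminished seventh built on C.
- root: C
- minor 3rd: E♭
- diminished 5th: G♭
- diminished 7th: B𝄫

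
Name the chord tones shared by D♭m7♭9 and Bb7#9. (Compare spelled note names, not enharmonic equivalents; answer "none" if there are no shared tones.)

A♭

D♭m7♭9: D♭ F♭ A♭ C♭ E𝄫
Bb7#9: B♭ D F A♭ C♯
Common to both → A♭.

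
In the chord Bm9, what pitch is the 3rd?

D

Root of Bm9 = B. The 3rd is a minor 3rd: B up a minor 3rd → D.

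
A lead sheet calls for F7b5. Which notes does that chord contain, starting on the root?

F7b5: dominant seventh flat five on F.
Root: F
Major 3rd (3rd): A
Diminished 5th (5th): Cb
Minor 7th (7th): Eb

F  A  Cb  Eb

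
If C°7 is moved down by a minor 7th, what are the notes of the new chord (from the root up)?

D, F, Ab, Cb

A minor 7th down from C is D, so the new chord is D diminished seventh.
D — root
F — minor 3rd
Ab — diminished 5th
Cb — diminished 7th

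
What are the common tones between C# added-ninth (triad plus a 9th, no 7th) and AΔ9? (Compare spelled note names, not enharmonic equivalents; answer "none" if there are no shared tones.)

C♯, G♯

C# added-ninth: C♯ E♯ G♯ D♯
AΔ9: A C♯ E G♯ B
Common to both → C♯, G♯.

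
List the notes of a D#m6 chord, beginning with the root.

D♯, F♯, A♯, B♯

D#m6: minor sixth on D♯.
D♯ — root
F♯ — minor 3rd
A♯ — perfect 5th
B♯ — major 6th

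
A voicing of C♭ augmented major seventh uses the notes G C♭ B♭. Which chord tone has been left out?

E♭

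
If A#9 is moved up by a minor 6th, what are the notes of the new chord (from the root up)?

F# A# C# E G#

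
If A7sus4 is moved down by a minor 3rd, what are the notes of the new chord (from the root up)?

A minor 3rd down from A is F#, so the new chord is F# dominant seventh suspended fourth.
root → F#
4th (perfect 4th) → B
5th (perfect 5th) → C#
7th (minor 7th) → E

F# B C# E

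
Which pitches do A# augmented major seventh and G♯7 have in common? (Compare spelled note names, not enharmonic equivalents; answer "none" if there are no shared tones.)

none

A# augmented major seventh = A#, C##, E##, G##.
G♯7 = G#, B#, D#, F#.
Shared: none.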